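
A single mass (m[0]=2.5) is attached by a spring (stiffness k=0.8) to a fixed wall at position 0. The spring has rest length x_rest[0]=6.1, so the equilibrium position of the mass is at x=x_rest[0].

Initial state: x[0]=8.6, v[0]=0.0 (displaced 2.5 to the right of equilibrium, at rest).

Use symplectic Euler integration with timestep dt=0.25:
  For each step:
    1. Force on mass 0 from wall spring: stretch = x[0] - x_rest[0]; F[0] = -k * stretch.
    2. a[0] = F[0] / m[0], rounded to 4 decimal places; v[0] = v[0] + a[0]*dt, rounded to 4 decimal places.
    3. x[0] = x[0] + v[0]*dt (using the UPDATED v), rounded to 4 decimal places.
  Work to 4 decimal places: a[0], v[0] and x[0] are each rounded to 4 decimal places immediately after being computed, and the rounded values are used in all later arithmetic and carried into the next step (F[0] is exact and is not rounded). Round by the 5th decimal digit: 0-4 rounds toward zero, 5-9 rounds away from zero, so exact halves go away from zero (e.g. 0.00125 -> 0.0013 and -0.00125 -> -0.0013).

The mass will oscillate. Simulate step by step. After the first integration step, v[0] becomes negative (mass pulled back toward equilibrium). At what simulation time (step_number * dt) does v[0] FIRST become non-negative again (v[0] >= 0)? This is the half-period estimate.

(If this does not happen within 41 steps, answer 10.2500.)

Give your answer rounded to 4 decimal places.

Answer: 5.7500

Derivation:
Step 0: x=[8.6000] v=[0.0000]
Step 1: x=[8.5500] v=[-0.2000]
Step 2: x=[8.4510] v=[-0.3960]
Step 3: x=[8.3050] v=[-0.5841]
Step 4: x=[8.1149] v=[-0.7605]
Step 5: x=[7.8845] v=[-0.9217]
Step 6: x=[7.6184] v=[-1.0645]
Step 7: x=[7.3219] v=[-1.1860]
Step 8: x=[7.0010] v=[-1.2838]
Step 9: x=[6.6620] v=[-1.3559]
Step 10: x=[6.3118] v=[-1.4009]
Step 11: x=[5.9573] v=[-1.4179]
Step 12: x=[5.6057] v=[-1.4065]
Step 13: x=[5.2640] v=[-1.3670]
Step 14: x=[4.9390] v=[-1.3001]
Step 15: x=[4.6372] v=[-1.2072]
Step 16: x=[4.3647] v=[-1.0902]
Step 17: x=[4.1269] v=[-0.9514]
Step 18: x=[3.9285] v=[-0.7936]
Step 19: x=[3.7735] v=[-0.6199]
Step 20: x=[3.6651] v=[-0.4338]
Step 21: x=[3.6054] v=[-0.2390]
Step 22: x=[3.5956] v=[-0.0394]
Step 23: x=[3.6359] v=[0.1610]
First v>=0 after going negative at step 23, time=5.7500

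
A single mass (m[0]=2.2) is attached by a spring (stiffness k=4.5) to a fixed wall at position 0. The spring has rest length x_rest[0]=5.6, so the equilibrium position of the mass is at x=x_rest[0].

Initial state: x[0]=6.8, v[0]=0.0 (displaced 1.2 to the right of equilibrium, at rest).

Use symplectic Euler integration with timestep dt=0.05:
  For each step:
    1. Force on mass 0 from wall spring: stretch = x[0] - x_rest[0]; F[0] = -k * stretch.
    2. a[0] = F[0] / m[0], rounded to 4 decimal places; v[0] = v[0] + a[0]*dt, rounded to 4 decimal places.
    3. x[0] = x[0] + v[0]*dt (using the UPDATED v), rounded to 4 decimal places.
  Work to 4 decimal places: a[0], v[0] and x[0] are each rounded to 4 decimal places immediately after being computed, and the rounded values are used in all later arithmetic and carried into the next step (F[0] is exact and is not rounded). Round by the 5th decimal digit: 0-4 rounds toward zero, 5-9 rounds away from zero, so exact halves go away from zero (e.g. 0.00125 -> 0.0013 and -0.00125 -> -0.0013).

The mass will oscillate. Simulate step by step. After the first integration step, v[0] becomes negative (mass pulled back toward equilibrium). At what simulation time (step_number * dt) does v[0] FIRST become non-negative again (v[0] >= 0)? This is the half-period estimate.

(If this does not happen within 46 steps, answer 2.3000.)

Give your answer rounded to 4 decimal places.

Step 0: x=[6.8000] v=[0.0000]
Step 1: x=[6.7939] v=[-0.1227]
Step 2: x=[6.7817] v=[-0.2448]
Step 3: x=[6.7634] v=[-0.3657]
Step 4: x=[6.7392] v=[-0.4847]
Step 5: x=[6.7091] v=[-0.6012]
Step 6: x=[6.6734] v=[-0.7146]
Step 7: x=[6.6322] v=[-0.8244]
Step 8: x=[6.5857] v=[-0.9300]
Step 9: x=[6.5342] v=[-1.0308]
Step 10: x=[6.4779] v=[-1.1263]
Step 11: x=[6.4171] v=[-1.2161]
Step 12: x=[6.3521] v=[-1.2997]
Step 13: x=[6.2833] v=[-1.3766]
Step 14: x=[6.2110] v=[-1.4465]
Step 15: x=[6.1356] v=[-1.5090]
Step 16: x=[6.0574] v=[-1.5638]
Step 17: x=[5.9769] v=[-1.6106]
Step 18: x=[5.8944] v=[-1.6491]
Step 19: x=[5.8104] v=[-1.6792]
Step 20: x=[5.7254] v=[-1.7007]
Step 21: x=[5.6397] v=[-1.7135]
Step 22: x=[5.5538] v=[-1.7176]
Step 23: x=[5.4682] v=[-1.7129]
Step 24: x=[5.3832] v=[-1.6994]
Step 25: x=[5.2993] v=[-1.6772]
Step 26: x=[5.2170] v=[-1.6464]
Step 27: x=[5.1366] v=[-1.6072]
Step 28: x=[5.0586] v=[-1.5598]
Step 29: x=[4.9834] v=[-1.5044]
Step 30: x=[4.9113] v=[-1.4413]
Step 31: x=[4.8428] v=[-1.3709]
Step 32: x=[4.7781] v=[-1.2935]
Step 33: x=[4.7176] v=[-1.2094]
Step 34: x=[4.6616] v=[-1.1192]
Step 35: x=[4.6104] v=[-1.0232]
Step 36: x=[4.5643] v=[-0.9220]
Step 37: x=[4.5235] v=[-0.8161]
Step 38: x=[4.4882] v=[-0.7060]
Step 39: x=[4.4586] v=[-0.5923]
Step 40: x=[4.4348] v=[-0.4756]
Step 41: x=[4.4170] v=[-0.3564]
Step 42: x=[4.4052] v=[-0.2354]
Step 43: x=[4.3995] v=[-0.1132]
Step 44: x=[4.4000] v=[0.0096]
First v>=0 after going negative at step 44, time=2.2000

Answer: 2.2000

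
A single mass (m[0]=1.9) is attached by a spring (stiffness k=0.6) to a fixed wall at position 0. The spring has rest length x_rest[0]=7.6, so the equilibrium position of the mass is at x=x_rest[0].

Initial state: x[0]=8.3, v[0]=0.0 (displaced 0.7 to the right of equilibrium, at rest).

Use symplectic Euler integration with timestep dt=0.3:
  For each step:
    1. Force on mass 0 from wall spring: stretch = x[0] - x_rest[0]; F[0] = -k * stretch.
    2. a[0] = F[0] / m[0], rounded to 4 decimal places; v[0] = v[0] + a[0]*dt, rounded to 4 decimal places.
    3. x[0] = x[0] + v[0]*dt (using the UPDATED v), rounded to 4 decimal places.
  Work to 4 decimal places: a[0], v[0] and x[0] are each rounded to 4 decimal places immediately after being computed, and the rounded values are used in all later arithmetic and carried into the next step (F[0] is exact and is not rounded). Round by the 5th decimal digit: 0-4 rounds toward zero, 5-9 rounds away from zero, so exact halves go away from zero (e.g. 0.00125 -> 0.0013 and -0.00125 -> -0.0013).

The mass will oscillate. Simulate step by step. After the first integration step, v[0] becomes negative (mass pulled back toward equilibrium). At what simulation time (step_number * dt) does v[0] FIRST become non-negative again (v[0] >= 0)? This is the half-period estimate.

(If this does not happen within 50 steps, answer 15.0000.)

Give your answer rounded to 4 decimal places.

Answer: 5.7000

Derivation:
Step 0: x=[8.3000] v=[0.0000]
Step 1: x=[8.2801] v=[-0.0663]
Step 2: x=[8.2409] v=[-0.1307]
Step 3: x=[8.1835] v=[-0.1914]
Step 4: x=[8.1095] v=[-0.2467]
Step 5: x=[8.0210] v=[-0.2950]
Step 6: x=[7.9205] v=[-0.3349]
Step 7: x=[7.8109] v=[-0.3653]
Step 8: x=[7.6953] v=[-0.3853]
Step 9: x=[7.5770] v=[-0.3943]
Step 10: x=[7.4594] v=[-0.3921]
Step 11: x=[7.3458] v=[-0.3788]
Step 12: x=[7.2394] v=[-0.3547]
Step 13: x=[7.1433] v=[-0.3205]
Step 14: x=[7.0601] v=[-0.2772]
Step 15: x=[6.9923] v=[-0.2261]
Step 16: x=[6.9418] v=[-0.1685]
Step 17: x=[6.9100] v=[-0.1061]
Step 18: x=[6.8978] v=[-0.0407]
Step 19: x=[6.9055] v=[0.0258]
First v>=0 after going negative at step 19, time=5.7000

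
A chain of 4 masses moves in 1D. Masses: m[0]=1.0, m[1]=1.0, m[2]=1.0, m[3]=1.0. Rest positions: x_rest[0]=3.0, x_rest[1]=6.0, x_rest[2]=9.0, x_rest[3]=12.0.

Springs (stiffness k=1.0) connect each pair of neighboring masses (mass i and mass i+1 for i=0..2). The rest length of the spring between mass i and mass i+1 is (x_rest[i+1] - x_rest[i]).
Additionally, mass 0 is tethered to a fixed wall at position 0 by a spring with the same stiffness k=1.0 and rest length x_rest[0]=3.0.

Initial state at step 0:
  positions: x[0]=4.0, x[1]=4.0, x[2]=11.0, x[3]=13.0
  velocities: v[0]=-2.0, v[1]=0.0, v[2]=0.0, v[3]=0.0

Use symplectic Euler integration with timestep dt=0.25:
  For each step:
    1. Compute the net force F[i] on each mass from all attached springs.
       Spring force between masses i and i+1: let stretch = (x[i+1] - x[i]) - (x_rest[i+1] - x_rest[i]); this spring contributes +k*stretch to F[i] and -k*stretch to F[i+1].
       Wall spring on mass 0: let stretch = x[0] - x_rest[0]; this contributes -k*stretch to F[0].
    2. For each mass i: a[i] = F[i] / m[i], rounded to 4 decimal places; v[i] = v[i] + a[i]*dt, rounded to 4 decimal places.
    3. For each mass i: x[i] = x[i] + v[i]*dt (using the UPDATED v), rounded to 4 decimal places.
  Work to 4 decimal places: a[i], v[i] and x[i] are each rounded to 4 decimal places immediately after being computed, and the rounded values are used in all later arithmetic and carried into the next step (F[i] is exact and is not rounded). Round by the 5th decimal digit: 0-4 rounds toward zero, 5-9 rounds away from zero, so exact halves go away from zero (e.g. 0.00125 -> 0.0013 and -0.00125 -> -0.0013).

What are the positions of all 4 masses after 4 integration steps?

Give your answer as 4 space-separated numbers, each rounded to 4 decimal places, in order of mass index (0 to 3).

Step 0: x=[4.0000 4.0000 11.0000 13.0000] v=[-2.0000 0.0000 0.0000 0.0000]
Step 1: x=[3.2500 4.4375 10.6875 13.0625] v=[-3.0000 1.7500 -1.2500 0.2500]
Step 2: x=[2.3711 5.1914 10.1328 13.1641] v=[-3.5156 3.0156 -2.2188 0.4063]
Step 3: x=[1.5203 6.0779 9.4587 13.2637] v=[-3.4033 3.5459 -2.6963 0.3985]
Step 4: x=[0.8593 6.8908 8.8111 13.3130] v=[-2.6440 3.2517 -2.5903 0.1973]

Answer: 0.8593 6.8908 8.8111 13.3130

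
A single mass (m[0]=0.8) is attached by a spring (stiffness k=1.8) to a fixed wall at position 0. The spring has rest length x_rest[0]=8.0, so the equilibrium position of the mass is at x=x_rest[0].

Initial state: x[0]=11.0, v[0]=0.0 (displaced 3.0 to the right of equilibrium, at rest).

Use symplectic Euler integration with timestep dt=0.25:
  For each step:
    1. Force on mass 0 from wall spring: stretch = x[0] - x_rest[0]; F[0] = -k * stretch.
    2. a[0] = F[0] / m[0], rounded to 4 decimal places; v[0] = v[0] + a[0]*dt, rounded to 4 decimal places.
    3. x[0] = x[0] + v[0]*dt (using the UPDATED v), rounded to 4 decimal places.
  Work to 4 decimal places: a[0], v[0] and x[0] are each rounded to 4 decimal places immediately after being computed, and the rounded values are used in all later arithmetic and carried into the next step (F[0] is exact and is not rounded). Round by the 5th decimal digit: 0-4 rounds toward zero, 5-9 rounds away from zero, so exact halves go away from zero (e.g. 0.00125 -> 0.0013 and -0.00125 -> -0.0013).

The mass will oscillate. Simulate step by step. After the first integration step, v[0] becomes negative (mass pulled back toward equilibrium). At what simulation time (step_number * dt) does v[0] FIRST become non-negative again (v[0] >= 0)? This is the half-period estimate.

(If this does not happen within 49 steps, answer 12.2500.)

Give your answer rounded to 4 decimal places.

Step 0: x=[11.0000] v=[0.0000]
Step 1: x=[10.5781] v=[-1.6875]
Step 2: x=[9.7937] v=[-3.1377]
Step 3: x=[8.7570] v=[-4.1467]
Step 4: x=[7.6139] v=[-4.5725]
Step 5: x=[6.5251] v=[-4.3553]
Step 6: x=[5.6437] v=[-3.5257]
Step 7: x=[5.0936] v=[-2.2003]
Step 8: x=[4.9522] v=[-0.5655]
Step 9: x=[5.2394] v=[1.1489]
First v>=0 after going negative at step 9, time=2.2500

Answer: 2.2500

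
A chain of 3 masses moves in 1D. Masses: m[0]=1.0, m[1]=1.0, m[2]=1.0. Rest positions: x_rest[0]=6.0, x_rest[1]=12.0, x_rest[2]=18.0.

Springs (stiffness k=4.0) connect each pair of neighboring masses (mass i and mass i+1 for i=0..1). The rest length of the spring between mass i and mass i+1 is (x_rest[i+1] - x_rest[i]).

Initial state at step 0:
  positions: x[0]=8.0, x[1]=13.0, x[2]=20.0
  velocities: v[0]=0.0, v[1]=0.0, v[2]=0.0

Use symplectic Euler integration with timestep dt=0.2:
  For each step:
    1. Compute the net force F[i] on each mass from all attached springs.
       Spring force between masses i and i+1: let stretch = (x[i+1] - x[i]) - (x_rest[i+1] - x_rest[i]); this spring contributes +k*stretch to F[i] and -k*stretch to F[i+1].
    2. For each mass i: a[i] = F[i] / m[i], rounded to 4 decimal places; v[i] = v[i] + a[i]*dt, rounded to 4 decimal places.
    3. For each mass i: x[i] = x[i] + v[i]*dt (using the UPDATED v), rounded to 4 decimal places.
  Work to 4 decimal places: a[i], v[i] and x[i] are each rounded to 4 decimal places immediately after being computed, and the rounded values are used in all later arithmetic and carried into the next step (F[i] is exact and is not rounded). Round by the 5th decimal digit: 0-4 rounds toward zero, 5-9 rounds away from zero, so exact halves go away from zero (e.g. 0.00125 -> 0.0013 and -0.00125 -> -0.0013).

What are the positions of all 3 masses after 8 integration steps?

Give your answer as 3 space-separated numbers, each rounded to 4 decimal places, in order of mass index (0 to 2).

Answer: 8.0091 12.9815 20.0091

Derivation:
Step 0: x=[8.0000 13.0000 20.0000] v=[0.0000 0.0000 0.0000]
Step 1: x=[7.8400 13.3200 19.8400] v=[-0.8000 1.6000 -0.8000]
Step 2: x=[7.5968 13.8064 19.5968] v=[-1.2160 2.4320 -1.2160]
Step 3: x=[7.3871 14.2257 19.3871] v=[-1.0483 2.0966 -1.0483]
Step 4: x=[7.3116 14.3767 19.3116] v=[-0.3774 0.7548 -0.3774]
Step 5: x=[7.4065 14.1868 19.4065] v=[0.4747 -0.9494 0.4747]
Step 6: x=[7.6263 13.7472 19.6263] v=[1.0989 -2.1979 1.0989]
Step 7: x=[7.8654 13.2689 19.8654] v=[1.1956 -2.3913 1.1956]
Step 8: x=[8.0091 12.9815 20.0091] v=[0.7184 -1.4369 0.7184]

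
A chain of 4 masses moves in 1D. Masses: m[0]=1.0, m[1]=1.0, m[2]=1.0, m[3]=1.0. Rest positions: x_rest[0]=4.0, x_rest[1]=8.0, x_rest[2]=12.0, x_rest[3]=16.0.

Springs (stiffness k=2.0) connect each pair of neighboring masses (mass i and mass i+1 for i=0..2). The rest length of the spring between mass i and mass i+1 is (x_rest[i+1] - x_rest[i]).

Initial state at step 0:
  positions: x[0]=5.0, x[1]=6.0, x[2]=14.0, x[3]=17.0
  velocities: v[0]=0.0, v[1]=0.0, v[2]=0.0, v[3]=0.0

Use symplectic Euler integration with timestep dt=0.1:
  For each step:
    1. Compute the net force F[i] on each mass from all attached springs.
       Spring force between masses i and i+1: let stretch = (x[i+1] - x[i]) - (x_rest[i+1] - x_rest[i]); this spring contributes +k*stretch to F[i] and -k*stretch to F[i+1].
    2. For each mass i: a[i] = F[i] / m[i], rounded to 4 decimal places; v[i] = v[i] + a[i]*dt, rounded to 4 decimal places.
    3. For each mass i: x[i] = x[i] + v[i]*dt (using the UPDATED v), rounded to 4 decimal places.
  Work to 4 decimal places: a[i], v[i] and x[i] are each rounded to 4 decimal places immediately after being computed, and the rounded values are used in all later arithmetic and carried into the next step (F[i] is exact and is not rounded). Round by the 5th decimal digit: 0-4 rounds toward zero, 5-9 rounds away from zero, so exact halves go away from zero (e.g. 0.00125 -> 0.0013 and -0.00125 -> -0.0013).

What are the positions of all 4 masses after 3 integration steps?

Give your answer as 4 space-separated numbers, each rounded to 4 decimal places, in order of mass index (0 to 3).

Answer: 4.6597 6.7966 13.4355 17.1082

Derivation:
Step 0: x=[5.0000 6.0000 14.0000 17.0000] v=[0.0000 0.0000 0.0000 0.0000]
Step 1: x=[4.9400 6.1400 13.9000 17.0200] v=[-0.6000 1.4000 -1.0000 0.2000]
Step 2: x=[4.8240 6.4112 13.7072 17.0576] v=[-1.1600 2.7120 -1.9280 0.3760]
Step 3: x=[4.6597 6.7966 13.4355 17.1082] v=[-1.6426 3.8538 -2.7171 0.5059]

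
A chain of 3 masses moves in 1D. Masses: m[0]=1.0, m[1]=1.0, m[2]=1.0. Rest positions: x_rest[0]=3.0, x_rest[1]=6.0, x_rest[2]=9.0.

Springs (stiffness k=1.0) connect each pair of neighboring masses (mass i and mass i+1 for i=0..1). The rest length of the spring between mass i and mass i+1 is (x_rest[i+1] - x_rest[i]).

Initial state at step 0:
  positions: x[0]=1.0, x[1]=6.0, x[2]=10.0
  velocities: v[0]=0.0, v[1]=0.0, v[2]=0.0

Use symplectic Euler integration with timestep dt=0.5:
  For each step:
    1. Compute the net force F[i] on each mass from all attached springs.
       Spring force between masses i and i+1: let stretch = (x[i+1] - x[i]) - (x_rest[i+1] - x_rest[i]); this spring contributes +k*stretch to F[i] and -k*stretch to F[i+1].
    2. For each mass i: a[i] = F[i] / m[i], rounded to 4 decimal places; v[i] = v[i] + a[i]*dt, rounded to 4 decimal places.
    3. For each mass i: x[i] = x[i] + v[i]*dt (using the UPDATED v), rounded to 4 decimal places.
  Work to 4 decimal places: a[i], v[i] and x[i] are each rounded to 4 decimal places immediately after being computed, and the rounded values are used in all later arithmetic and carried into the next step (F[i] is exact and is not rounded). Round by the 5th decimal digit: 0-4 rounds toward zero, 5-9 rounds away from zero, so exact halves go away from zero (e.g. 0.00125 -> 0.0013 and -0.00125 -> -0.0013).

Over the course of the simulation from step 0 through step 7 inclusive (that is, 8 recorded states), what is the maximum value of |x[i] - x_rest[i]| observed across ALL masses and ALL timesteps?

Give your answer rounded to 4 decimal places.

Step 0: x=[1.0000 6.0000 10.0000] v=[0.0000 0.0000 0.0000]
Step 1: x=[1.5000 5.7500 9.7500] v=[1.0000 -0.5000 -0.5000]
Step 2: x=[2.3125 5.4375 9.2500] v=[1.6250 -0.6250 -1.0000]
Step 3: x=[3.1563 5.2969 8.5469] v=[1.6875 -0.2813 -1.4063]
Step 4: x=[3.7852 5.4336 7.7813] v=[1.2578 0.2734 -1.5313]
Step 5: x=[4.0762 5.7452 7.1787] v=[0.5820 0.6231 -1.2052]
Step 6: x=[4.0345 5.9979 6.9677] v=[-0.0835 0.5054 -0.4220]
Step 7: x=[3.7336 6.0022 7.2643] v=[-0.6018 0.0086 0.5931]
Max displacement = 2.0323

Answer: 2.0323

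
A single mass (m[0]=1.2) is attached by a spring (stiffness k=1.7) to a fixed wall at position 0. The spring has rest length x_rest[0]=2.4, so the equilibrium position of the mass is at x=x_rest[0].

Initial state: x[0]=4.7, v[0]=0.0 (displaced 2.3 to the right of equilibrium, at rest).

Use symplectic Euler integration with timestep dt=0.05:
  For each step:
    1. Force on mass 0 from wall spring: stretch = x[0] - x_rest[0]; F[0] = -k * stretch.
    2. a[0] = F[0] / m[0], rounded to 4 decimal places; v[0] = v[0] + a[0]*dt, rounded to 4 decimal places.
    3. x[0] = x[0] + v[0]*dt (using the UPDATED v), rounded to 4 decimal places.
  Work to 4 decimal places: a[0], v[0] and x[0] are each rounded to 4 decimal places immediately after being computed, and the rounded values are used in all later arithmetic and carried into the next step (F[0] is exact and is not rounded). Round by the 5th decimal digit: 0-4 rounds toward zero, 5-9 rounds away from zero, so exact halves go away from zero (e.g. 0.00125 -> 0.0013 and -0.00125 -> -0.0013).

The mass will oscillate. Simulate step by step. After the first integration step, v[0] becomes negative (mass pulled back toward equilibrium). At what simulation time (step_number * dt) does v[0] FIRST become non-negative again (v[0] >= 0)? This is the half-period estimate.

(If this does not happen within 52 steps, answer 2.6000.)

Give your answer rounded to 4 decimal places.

Answer: 2.6000

Derivation:
Step 0: x=[4.7000] v=[0.0000]
Step 1: x=[4.6919] v=[-0.1629]
Step 2: x=[4.6756] v=[-0.3252]
Step 3: x=[4.6513] v=[-0.4864]
Step 4: x=[4.6190] v=[-0.6459]
Step 5: x=[4.5788] v=[-0.8031]
Step 6: x=[4.5309] v=[-0.9574]
Step 7: x=[4.4755] v=[-1.1083]
Step 8: x=[4.4127] v=[-1.2553]
Step 9: x=[4.3428] v=[-1.3979]
Step 10: x=[4.2660] v=[-1.5355]
Step 11: x=[4.1826] v=[-1.6677]
Step 12: x=[4.0929] v=[-1.7940]
Step 13: x=[3.9972] v=[-1.9139]
Step 14: x=[3.8959] v=[-2.0270]
Step 15: x=[3.7893] v=[-2.1330]
Step 16: x=[3.6777] v=[-2.2314]
Step 17: x=[3.5616] v=[-2.3219]
Step 18: x=[3.4414] v=[-2.4042]
Step 19: x=[3.3175] v=[-2.4780]
Step 20: x=[3.1904] v=[-2.5430]
Step 21: x=[3.0605] v=[-2.5990]
Step 22: x=[2.9282] v=[-2.6458]
Step 23: x=[2.7940] v=[-2.6832]
Step 24: x=[2.6584] v=[-2.7111]
Step 25: x=[2.5219] v=[-2.7294]
Step 26: x=[2.3850] v=[-2.7380]
Step 27: x=[2.2482] v=[-2.7369]
Step 28: x=[2.1119] v=[-2.7261]
Step 29: x=[1.9766] v=[-2.7057]
Step 30: x=[1.8428] v=[-2.6757]
Step 31: x=[1.7110] v=[-2.6362]
Step 32: x=[1.5816] v=[-2.5874]
Step 33: x=[1.4551] v=[-2.5294]
Step 34: x=[1.3320] v=[-2.4625]
Step 35: x=[1.2127] v=[-2.3869]
Step 36: x=[1.0976] v=[-2.3028]
Step 37: x=[0.9871] v=[-2.2105]
Step 38: x=[0.8816] v=[-2.1104]
Step 39: x=[0.7815] v=[-2.0028]
Step 40: x=[0.6871] v=[-1.8882]
Step 41: x=[0.5988] v=[-1.7669]
Step 42: x=[0.5168] v=[-1.6393]
Step 43: x=[0.4415] v=[-1.5059]
Step 44: x=[0.3731] v=[-1.3672]
Step 45: x=[0.3119] v=[-1.2236]
Step 46: x=[0.2581] v=[-1.0757]
Step 47: x=[0.2119] v=[-0.9240]
Step 48: x=[0.1735] v=[-0.7690]
Step 49: x=[0.1429] v=[-0.6113]
Step 50: x=[0.1203] v=[-0.4514]
Step 51: x=[0.1058] v=[-0.2899]
Step 52: x=[0.0994] v=[-0.1274]
v[0] did not become non-negative within 52 steps; using fallback time=2.6000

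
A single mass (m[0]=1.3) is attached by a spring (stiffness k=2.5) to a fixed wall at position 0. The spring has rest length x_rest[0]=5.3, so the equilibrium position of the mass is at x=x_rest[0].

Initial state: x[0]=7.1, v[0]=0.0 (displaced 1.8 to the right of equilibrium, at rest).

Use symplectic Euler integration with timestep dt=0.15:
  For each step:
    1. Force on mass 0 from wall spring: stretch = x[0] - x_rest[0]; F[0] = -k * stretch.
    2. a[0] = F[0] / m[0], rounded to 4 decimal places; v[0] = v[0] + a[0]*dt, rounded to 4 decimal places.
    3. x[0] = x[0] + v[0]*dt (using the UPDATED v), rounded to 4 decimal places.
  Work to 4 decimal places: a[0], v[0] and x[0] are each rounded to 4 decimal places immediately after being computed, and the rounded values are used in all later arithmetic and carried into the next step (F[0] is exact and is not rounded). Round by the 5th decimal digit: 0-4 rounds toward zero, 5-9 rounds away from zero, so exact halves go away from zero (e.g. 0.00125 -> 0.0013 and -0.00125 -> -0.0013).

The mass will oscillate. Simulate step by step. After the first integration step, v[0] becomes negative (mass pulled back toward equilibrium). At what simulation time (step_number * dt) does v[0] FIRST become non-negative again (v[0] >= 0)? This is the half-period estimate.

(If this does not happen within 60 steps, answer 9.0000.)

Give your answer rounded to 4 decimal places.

Step 0: x=[7.1000] v=[0.0000]
Step 1: x=[7.0221] v=[-0.5192]
Step 2: x=[6.8697] v=[-1.0160]
Step 3: x=[6.6494] v=[-1.4688]
Step 4: x=[6.3707] v=[-1.8581]
Step 5: x=[6.0457] v=[-2.1670]
Step 6: x=[5.6884] v=[-2.3821]
Step 7: x=[5.3143] v=[-2.4941]
Step 8: x=[4.9396] v=[-2.4982]
Step 9: x=[4.5805] v=[-2.3942]
Step 10: x=[4.2525] v=[-2.1866]
Step 11: x=[3.9698] v=[-1.8844]
Step 12: x=[3.7447] v=[-1.5007]
Step 13: x=[3.5869] v=[-1.0521]
Step 14: x=[3.5032] v=[-0.5579]
Step 15: x=[3.4973] v=[-0.0396]
Step 16: x=[3.5694] v=[0.4804]
First v>=0 after going negative at step 16, time=2.4000

Answer: 2.4000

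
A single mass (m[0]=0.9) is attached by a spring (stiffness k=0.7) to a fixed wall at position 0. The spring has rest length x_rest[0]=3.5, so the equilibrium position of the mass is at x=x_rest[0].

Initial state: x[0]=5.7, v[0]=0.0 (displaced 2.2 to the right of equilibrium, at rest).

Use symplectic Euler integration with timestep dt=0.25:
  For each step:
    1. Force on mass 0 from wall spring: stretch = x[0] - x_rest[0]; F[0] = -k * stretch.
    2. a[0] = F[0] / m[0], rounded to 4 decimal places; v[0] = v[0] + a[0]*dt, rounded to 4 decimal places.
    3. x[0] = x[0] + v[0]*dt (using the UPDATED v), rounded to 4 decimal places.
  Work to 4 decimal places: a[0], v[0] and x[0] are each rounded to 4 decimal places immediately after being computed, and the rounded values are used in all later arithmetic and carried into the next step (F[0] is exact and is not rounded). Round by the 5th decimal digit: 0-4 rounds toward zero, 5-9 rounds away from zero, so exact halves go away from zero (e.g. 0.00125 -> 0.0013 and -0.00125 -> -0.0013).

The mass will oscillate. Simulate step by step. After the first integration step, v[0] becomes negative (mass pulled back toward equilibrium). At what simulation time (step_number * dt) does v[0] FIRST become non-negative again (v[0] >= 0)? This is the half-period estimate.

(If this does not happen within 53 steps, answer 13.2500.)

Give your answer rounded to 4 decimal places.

Answer: 3.7500

Derivation:
Step 0: x=[5.7000] v=[0.0000]
Step 1: x=[5.5931] v=[-0.4278]
Step 2: x=[5.3844] v=[-0.8348]
Step 3: x=[5.0841] v=[-1.2012]
Step 4: x=[4.7068] v=[-1.5092]
Step 5: x=[4.2708] v=[-1.7439]
Step 6: x=[3.7974] v=[-1.8938]
Step 7: x=[3.3095] v=[-1.9516]
Step 8: x=[2.8309] v=[-1.9146]
Step 9: x=[2.3848] v=[-1.7845]
Step 10: x=[1.9929] v=[-1.5677]
Step 11: x=[1.6742] v=[-1.2747]
Step 12: x=[1.4443] v=[-0.9197]
Step 13: x=[1.3143] v=[-0.5200]
Step 14: x=[1.2906] v=[-0.0950]
Step 15: x=[1.3743] v=[0.3346]
First v>=0 after going negative at step 15, time=3.7500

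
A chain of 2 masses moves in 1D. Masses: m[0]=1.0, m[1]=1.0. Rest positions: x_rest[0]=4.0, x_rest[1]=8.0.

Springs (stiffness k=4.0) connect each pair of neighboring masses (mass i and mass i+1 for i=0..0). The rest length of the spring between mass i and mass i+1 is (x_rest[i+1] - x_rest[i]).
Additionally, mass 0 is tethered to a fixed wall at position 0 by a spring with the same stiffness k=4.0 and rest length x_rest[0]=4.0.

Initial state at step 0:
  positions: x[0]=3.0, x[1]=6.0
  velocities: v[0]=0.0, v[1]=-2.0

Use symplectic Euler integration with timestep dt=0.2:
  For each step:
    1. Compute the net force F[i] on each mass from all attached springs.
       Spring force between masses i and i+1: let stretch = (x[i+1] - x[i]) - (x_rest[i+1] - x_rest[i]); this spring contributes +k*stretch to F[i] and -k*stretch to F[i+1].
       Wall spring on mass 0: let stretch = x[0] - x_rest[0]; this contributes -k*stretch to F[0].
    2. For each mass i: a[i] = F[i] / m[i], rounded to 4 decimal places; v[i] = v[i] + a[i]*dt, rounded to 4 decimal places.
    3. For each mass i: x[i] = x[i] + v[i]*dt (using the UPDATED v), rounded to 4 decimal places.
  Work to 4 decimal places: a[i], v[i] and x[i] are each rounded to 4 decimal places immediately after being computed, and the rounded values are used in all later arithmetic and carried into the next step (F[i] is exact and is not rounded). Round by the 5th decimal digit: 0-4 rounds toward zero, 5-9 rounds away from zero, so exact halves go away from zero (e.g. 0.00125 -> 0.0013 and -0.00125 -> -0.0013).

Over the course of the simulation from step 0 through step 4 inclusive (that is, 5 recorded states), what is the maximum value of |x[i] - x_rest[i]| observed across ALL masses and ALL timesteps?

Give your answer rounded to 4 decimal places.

Answer: 2.2816

Derivation:
Step 0: x=[3.0000 6.0000] v=[0.0000 -2.0000]
Step 1: x=[3.0000 5.7600] v=[0.0000 -1.2000]
Step 2: x=[2.9616 5.7184] v=[-0.1920 -0.2080]
Step 3: x=[2.8904 5.8757] v=[-0.3558 0.7866]
Step 4: x=[2.8344 6.1954] v=[-0.2799 1.5984]
Max displacement = 2.2816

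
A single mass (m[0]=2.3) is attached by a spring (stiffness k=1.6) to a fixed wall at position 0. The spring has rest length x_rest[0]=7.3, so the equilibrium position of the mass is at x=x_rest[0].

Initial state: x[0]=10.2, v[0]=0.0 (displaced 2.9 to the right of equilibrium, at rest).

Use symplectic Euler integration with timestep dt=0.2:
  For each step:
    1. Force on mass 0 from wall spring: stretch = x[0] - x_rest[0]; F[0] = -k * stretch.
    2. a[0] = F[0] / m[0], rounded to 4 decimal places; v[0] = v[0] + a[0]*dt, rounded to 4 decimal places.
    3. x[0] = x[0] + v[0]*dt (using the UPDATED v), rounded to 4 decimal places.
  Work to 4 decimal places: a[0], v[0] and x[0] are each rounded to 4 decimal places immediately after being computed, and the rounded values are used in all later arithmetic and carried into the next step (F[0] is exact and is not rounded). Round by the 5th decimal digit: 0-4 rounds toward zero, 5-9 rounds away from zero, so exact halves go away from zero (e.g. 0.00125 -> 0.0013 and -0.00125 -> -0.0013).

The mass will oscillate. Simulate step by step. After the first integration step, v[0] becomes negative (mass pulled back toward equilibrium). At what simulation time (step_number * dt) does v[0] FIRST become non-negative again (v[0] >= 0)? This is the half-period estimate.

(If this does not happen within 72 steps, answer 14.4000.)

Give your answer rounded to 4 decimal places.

Answer: 3.8000

Derivation:
Step 0: x=[10.2000] v=[0.0000]
Step 1: x=[10.1193] v=[-0.4035]
Step 2: x=[9.9601] v=[-0.7958]
Step 3: x=[9.7269] v=[-1.1659]
Step 4: x=[9.4262] v=[-1.5036]
Step 5: x=[9.0663] v=[-1.7994]
Step 6: x=[8.6573] v=[-2.0451]
Step 7: x=[8.2105] v=[-2.2339]
Step 8: x=[7.7384] v=[-2.3606]
Step 9: x=[7.2541] v=[-2.4216]
Step 10: x=[6.7711] v=[-2.4152]
Step 11: x=[6.3028] v=[-2.3416]
Step 12: x=[5.8622] v=[-2.2029]
Step 13: x=[5.4616] v=[-2.0029]
Step 14: x=[5.1122] v=[-1.7471]
Step 15: x=[4.8237] v=[-1.4427]
Step 16: x=[4.6041] v=[-1.0982]
Step 17: x=[4.4595] v=[-0.7231]
Step 18: x=[4.3939] v=[-0.3279]
Step 19: x=[4.4092] v=[0.0764]
First v>=0 after going negative at step 19, time=3.8000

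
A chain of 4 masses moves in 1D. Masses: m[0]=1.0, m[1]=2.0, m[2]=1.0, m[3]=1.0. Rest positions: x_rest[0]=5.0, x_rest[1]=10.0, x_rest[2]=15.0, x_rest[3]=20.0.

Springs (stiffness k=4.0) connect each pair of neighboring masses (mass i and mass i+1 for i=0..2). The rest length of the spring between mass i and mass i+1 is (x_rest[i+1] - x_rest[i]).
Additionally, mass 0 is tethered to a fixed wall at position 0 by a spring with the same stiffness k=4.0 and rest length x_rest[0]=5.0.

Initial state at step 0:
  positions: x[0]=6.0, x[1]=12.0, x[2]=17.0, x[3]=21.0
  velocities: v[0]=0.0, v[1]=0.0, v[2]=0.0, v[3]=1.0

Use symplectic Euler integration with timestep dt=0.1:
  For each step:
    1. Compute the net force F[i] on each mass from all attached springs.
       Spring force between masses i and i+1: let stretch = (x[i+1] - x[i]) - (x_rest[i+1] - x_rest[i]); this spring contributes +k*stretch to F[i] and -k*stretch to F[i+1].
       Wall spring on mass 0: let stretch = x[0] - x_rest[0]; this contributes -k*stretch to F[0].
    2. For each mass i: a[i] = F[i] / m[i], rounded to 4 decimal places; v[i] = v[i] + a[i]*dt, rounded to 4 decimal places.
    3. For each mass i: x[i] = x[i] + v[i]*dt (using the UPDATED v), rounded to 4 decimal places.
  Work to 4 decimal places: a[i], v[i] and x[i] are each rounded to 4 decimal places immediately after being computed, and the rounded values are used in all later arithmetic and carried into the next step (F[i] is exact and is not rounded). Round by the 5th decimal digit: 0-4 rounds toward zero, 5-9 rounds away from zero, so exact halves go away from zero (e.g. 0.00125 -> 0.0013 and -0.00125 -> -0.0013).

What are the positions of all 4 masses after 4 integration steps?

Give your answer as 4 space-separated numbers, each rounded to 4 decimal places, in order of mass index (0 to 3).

Answer: 5.9885 11.8009 16.6941 21.7159

Derivation:
Step 0: x=[6.0000 12.0000 17.0000 21.0000] v=[0.0000 0.0000 0.0000 1.0000]
Step 1: x=[6.0000 11.9800 16.9600 21.1400] v=[0.0000 -0.2000 -0.4000 1.4000]
Step 2: x=[5.9992 11.9400 16.8880 21.3128] v=[-0.0080 -0.4000 -0.7200 1.7280]
Step 3: x=[5.9961 11.8801 16.7951 21.5086] v=[-0.0314 -0.5986 -0.9293 1.9581]
Step 4: x=[5.9885 11.8009 16.6941 21.7159] v=[-0.0762 -0.7924 -1.0099 2.0727]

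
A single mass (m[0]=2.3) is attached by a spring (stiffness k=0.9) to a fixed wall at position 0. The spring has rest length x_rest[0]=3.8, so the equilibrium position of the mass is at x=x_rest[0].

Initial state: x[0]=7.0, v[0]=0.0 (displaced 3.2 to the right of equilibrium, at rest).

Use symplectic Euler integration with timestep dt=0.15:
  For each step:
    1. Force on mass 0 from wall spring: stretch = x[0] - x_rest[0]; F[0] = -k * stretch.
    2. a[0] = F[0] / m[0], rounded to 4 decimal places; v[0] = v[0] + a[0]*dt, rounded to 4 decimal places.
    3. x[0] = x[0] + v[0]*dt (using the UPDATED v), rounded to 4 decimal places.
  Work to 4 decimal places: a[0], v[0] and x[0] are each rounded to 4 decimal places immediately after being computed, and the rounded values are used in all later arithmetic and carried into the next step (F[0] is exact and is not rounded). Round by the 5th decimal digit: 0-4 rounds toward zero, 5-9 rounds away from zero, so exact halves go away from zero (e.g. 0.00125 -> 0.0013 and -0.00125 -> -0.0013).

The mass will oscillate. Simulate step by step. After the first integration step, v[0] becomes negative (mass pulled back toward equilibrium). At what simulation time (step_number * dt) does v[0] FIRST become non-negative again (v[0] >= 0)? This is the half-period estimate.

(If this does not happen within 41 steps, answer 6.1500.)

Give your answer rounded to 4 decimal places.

Step 0: x=[7.0000] v=[0.0000]
Step 1: x=[6.9718] v=[-0.1878]
Step 2: x=[6.9157] v=[-0.3740]
Step 3: x=[6.8322] v=[-0.5569]
Step 4: x=[6.7220] v=[-0.7349]
Step 5: x=[6.5860] v=[-0.9064]
Step 6: x=[6.4255] v=[-1.0699]
Step 7: x=[6.2419] v=[-1.2240]
Step 8: x=[6.0368] v=[-1.3673]
Step 9: x=[5.8120] v=[-1.4986]
Step 10: x=[5.5695] v=[-1.6167]
Step 11: x=[5.3114] v=[-1.7206]
Step 12: x=[5.0400] v=[-1.8093]
Step 13: x=[4.7577] v=[-1.8821]
Step 14: x=[4.4670] v=[-1.9383]
Step 15: x=[4.1704] v=[-1.9775]
Step 16: x=[3.8705] v=[-1.9992]
Step 17: x=[3.5700] v=[-2.0033]
Step 18: x=[3.2715] v=[-1.9898]
Step 19: x=[2.9777] v=[-1.9588]
Step 20: x=[2.6911] v=[-1.9105]
Step 21: x=[2.4143] v=[-1.8454]
Step 22: x=[2.1497] v=[-1.7641]
Step 23: x=[1.8996] v=[-1.6672]
Step 24: x=[1.6662] v=[-1.5557]
Step 25: x=[1.4516] v=[-1.4305]
Step 26: x=[1.2577] v=[-1.2927]
Step 27: x=[1.0862] v=[-1.1435]
Step 28: x=[0.9386] v=[-0.9842]
Step 29: x=[0.8162] v=[-0.8162]
Step 30: x=[0.7200] v=[-0.6411]
Step 31: x=[0.6510] v=[-0.4603]
Step 32: x=[0.6097] v=[-0.2755]
Step 33: x=[0.5965] v=[-0.0882]
Step 34: x=[0.6115] v=[0.0998]
First v>=0 after going negative at step 34, time=5.1000

Answer: 5.1000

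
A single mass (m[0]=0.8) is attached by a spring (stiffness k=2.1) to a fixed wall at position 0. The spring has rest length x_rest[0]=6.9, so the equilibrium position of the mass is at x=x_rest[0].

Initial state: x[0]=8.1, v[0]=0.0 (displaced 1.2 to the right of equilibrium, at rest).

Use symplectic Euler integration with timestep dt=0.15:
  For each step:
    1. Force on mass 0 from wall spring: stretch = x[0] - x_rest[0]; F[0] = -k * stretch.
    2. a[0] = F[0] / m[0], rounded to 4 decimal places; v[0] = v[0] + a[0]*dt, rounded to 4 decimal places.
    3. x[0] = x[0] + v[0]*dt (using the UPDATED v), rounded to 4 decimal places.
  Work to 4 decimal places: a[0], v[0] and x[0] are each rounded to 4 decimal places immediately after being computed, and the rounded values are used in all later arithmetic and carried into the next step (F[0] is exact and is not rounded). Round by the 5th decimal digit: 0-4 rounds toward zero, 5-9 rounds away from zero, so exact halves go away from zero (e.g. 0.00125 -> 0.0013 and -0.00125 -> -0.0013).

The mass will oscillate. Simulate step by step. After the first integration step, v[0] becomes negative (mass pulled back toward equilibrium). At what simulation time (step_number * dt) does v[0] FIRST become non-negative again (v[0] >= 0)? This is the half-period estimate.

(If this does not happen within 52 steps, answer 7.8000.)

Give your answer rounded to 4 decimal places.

Answer: 1.9500

Derivation:
Step 0: x=[8.1000] v=[0.0000]
Step 1: x=[8.0291] v=[-0.4725]
Step 2: x=[7.8915] v=[-0.9171]
Step 3: x=[7.6954] v=[-1.3075]
Step 4: x=[7.4523] v=[-1.6207]
Step 5: x=[7.1766] v=[-1.8382]
Step 6: x=[6.8845] v=[-1.9471]
Step 7: x=[6.5934] v=[-1.9410]
Step 8: x=[6.3204] v=[-1.8203]
Step 9: x=[6.0816] v=[-1.5921]
Step 10: x=[5.8911] v=[-1.2699]
Step 11: x=[5.7602] v=[-0.8726]
Step 12: x=[5.6966] v=[-0.4238]
Step 13: x=[5.7041] v=[0.0500]
First v>=0 after going negative at step 13, time=1.9500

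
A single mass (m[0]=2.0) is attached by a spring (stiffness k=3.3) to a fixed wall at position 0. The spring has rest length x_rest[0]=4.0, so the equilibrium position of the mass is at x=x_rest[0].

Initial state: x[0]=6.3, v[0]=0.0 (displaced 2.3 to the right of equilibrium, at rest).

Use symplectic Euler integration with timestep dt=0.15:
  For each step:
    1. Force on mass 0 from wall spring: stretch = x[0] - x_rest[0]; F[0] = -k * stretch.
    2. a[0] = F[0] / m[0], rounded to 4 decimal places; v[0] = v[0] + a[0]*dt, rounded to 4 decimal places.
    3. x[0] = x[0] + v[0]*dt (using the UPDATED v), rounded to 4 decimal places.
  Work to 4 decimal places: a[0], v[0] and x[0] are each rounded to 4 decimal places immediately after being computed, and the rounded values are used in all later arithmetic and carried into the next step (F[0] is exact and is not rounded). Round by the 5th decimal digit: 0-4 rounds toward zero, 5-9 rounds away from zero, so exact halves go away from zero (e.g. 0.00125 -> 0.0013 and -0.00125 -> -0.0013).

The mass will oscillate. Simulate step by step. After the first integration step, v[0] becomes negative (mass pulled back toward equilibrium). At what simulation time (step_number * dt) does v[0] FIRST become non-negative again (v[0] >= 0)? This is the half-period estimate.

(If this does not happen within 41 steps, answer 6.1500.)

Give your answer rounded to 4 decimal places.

Step 0: x=[6.3000] v=[0.0000]
Step 1: x=[6.2146] v=[-0.5693]
Step 2: x=[6.0470] v=[-1.1174]
Step 3: x=[5.8034] v=[-1.6240]
Step 4: x=[5.4929] v=[-2.0703]
Step 5: x=[5.1269] v=[-2.4398]
Step 6: x=[4.7191] v=[-2.7187]
Step 7: x=[4.2846] v=[-2.8967]
Step 8: x=[3.8395] v=[-2.9671]
Step 9: x=[3.4004] v=[-2.9274]
Step 10: x=[2.9836] v=[-2.7790]
Step 11: x=[2.6045] v=[-2.5274]
Step 12: x=[2.2772] v=[-2.1820]
Step 13: x=[2.0139] v=[-1.7556]
Step 14: x=[1.8243] v=[-1.2640]
Step 15: x=[1.7155] v=[-0.7255]
Step 16: x=[1.6915] v=[-0.1601]
Step 17: x=[1.7532] v=[0.4113]
First v>=0 after going negative at step 17, time=2.5500

Answer: 2.5500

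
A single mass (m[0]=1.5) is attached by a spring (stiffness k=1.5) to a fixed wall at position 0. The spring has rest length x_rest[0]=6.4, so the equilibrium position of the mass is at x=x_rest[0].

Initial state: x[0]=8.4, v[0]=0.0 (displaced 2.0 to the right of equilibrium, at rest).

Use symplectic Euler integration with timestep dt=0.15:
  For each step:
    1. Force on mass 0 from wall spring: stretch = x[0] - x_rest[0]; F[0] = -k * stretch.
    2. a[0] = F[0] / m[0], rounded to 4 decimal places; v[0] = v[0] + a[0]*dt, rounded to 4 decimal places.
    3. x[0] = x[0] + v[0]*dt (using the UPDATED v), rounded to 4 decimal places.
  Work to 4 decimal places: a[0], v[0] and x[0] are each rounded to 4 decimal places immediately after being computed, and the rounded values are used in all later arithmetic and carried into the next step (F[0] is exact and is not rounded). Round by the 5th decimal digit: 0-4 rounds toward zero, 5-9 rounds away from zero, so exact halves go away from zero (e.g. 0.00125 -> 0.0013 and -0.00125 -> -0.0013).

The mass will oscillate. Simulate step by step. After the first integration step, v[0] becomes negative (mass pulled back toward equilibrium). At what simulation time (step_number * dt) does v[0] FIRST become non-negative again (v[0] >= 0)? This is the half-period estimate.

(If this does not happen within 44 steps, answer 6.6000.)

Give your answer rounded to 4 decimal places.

Step 0: x=[8.4000] v=[0.0000]
Step 1: x=[8.3550] v=[-0.3000]
Step 2: x=[8.2660] v=[-0.5933]
Step 3: x=[8.1350] v=[-0.8732]
Step 4: x=[7.9650] v=[-1.1335]
Step 5: x=[7.7598] v=[-1.3683]
Step 6: x=[7.5240] v=[-1.5723]
Step 7: x=[7.2629] v=[-1.7409]
Step 8: x=[6.9824] v=[-1.8703]
Step 9: x=[6.6887] v=[-1.9577]
Step 10: x=[6.3886] v=[-2.0010]
Step 11: x=[6.0887] v=[-1.9993]
Step 12: x=[5.7958] v=[-1.9526]
Step 13: x=[5.5165] v=[-1.8620]
Step 14: x=[5.2571] v=[-1.7295]
Step 15: x=[5.0234] v=[-1.5581]
Step 16: x=[4.8207] v=[-1.3516]
Step 17: x=[4.6535] v=[-1.1147]
Step 18: x=[4.5256] v=[-0.8527]
Step 19: x=[4.4399] v=[-0.5715]
Step 20: x=[4.3983] v=[-0.2775]
Step 21: x=[4.4017] v=[0.0228]
First v>=0 after going negative at step 21, time=3.1500

Answer: 3.1500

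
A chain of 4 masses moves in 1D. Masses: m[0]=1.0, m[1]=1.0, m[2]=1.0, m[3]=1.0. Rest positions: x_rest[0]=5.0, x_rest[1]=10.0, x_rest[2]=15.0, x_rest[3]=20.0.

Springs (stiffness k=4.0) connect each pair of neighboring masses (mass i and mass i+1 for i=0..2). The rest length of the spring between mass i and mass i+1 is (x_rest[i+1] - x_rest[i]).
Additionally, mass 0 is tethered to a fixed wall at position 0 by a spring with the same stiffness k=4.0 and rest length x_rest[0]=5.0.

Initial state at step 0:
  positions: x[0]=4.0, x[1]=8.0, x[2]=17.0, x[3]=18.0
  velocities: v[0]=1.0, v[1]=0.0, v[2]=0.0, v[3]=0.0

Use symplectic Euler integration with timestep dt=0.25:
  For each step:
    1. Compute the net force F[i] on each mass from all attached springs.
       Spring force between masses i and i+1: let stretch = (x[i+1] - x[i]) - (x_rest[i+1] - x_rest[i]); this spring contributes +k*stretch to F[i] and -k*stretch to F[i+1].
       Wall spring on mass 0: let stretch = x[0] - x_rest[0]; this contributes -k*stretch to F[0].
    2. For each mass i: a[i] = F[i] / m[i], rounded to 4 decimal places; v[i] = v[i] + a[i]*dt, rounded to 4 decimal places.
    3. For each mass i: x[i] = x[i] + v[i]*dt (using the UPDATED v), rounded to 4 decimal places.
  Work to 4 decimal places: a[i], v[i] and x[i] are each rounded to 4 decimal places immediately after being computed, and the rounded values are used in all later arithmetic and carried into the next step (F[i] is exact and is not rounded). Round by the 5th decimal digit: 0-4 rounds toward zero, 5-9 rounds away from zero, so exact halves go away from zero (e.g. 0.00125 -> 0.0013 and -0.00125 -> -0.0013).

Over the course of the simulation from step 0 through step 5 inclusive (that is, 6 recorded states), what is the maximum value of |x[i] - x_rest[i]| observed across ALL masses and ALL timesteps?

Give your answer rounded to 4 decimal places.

Step 0: x=[4.0000 8.0000 17.0000 18.0000] v=[1.0000 0.0000 0.0000 0.0000]
Step 1: x=[4.2500 9.2500 15.0000 19.0000] v=[1.0000 5.0000 -8.0000 4.0000]
Step 2: x=[4.6875 10.6875 12.5625 20.2500] v=[1.7500 5.7500 -9.7500 5.0000]
Step 3: x=[5.4531 11.0938 11.5781 20.8281] v=[3.0625 1.6250 -3.9375 2.3125]
Step 4: x=[6.2656 10.2110 12.7852 20.3437] v=[3.2501 -3.5314 4.8282 -1.9375]
Step 5: x=[6.4981 8.9854 15.2383 19.2197] v=[0.9299 -4.9026 9.8125 -4.4960]
Max displacement = 3.4219

Answer: 3.4219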